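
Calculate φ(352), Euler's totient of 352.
160

352 = 2^5 × 11
φ(n) = n × ∏(1 - 1/p) for each prime p dividing n
φ(352) = 352 × (1 - 1/2) × (1 - 1/11) = 160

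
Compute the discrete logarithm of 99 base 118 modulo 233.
7

Baby-step giant-step with step n = ⌈√233⌉ = 16.
Baby steps 118^j mod 233 (j:value) for j=0..15: 0:1, 1:118, 2:177, 3:149, 4:107, 5:44, 6:66, 7:99, 8:32, 9:48, 10:72, 11:108, 12:162, 13:10, 14:15, 15:139.
h = 99 is already in the table at j=7, so x = 7.
Check: 118^7 ≡ 99 (mod 233).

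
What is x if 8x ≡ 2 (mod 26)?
x ≡ 10 (mod 13)

gcd(8, 26) = 2, which divides 2, so solutions exist.
Divide through by 2: 4x ≡ 1 (mod 13).
Find 4^(-1) mod 13 by the extended Euclidean algorithm:
13 = 3 × 4 + 1  ⟹  1 = (1)·13 + (-3)·4
So (-3)·4 ≡ 1 (mod 13), i.e. 4^(-1) ≡ -3 ≡ 10 (mod 13).
x ≡ 10 × 1 = 10 ≡ 10 (mod 13).
Check: 8 × 10 = 80 ≡ 2 (mod 26).
x ≡ 10 (mod 13), giving 2 solutions mod 26.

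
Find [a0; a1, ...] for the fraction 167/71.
[2; 2, 1, 5, 4]

Euclidean algorithm steps:
167 = 2 × 71 + 25
71 = 2 × 25 + 21
25 = 1 × 21 + 4
21 = 5 × 4 + 1
4 = 4 × 1 + 0
Continued fraction: [2; 2, 1, 5, 4]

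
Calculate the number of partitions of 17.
297

p(n) counts ways to write n as a sum of positive integers (order ignored).
Euler's pentagonal recurrence: p(k) = p(k-1) + p(k-2) - p(k-5) - p(k-7) + p(k-12) + p(k-15) - ... (offsets j(3j∓1)/2, signs ++--, p(0)=1, p(<0)=0).
DP table for k = 0..16: p(0)=1, p(1)=1, p(2)=2, p(3)=3, p(4)=5, p(5)=7, p(6)=11, p(7)=15, p(8)=22, p(9)=30, p(10)=42, p(11)=56, p(12)=77, p(13)=101, p(14)=135, p(15)=176, p(16)=231.
Final step: p(17) = p(16) + p(15) - p(12) - p(10) + p(5) + p(2)
= 231 + 176 - 77 - 42 + 7 + 2
= 297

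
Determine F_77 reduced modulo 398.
89

Matrix identity: Q^n = [[F_(n+1), F_n], [F_n, F_(n-1)]] with Q = [[1,1],[1,0]].
n = 77 = 1001101₂. Square-and-multiply, entries mod 398:
Q^1 = [[1,1],[1,0]]
Q^2 = (Q^1)² = [[2,1],[1,1]]
Q^4 = (Q^2)² = [[5,3],[3,2]]
Q^9 = (Q^4)²·Q = [[55,34],[34,21]]
Q^19 = (Q^9)²·Q = [[397,201],[201,196]]
Q^38 = (Q^19)² = [[204,191],[191,13]]
Q^77 = (Q^38)²·Q = [[144,89],[89,55]]
F_77 mod 398 = Q^77[0][1] = 89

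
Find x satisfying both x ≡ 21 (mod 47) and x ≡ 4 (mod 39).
1525

Using Chinese Remainder Theorem:
M = 47 × 39 = 1833
M1 = 39, M2 = 47
y1 = 39^(-1) mod 47 = 41
y2 = 47^(-1) mod 39 = 5
x = (21×39×41 + 4×47×5) mod 1833 = 1525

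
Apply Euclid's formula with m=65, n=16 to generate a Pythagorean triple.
(3969, 2080, 4481)

Euclid's formula: a = m² - n², b = 2mn, c = m² + n²
m = 65, n = 16
a = 65² - 16² = 4225 - 256 = 3969
b = 2 × 65 × 16 = 2080
c = 65² + 16² = 4225 + 256 = 4481
Verification: 3969² + 2080² = 15752961 + 4326400 = 20079361 = 4481² ✓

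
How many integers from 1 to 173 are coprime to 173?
172

173 = 173
φ(n) = n × ∏(1 - 1/p) for each prime p dividing n
φ(173) = 173 × (1 - 1/173) = 172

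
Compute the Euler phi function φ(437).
396

437 = 19 × 23
φ(n) = n × ∏(1 - 1/p) for each prime p dividing n
φ(437) = 437 × (1 - 1/19) × (1 - 1/23) = 396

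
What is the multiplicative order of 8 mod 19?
6

19 is prime, so ord(8) divides φ(19) = 18.
Divisors of 18: 1, 2, 3, 6, 9, 18.
Repeated squaring: 8^1 ≡ 8, 8^2 ≡ 7, 8^4 ≡ 11, 8^8 ≡ 7, 8^16 ≡ 11 (mod 19).
Test 8^d mod 19 for each divisor d in increasing order:
8^1 ≡ 8
8^2 ≡ 7
8^3 = 8^2·8^1 ≡ 18
8^6 = 8^4·8^2 ≡ 1  ← first divisor giving 1
The order is 6.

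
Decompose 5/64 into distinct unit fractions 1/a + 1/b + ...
1/13 + 1/832

Greedy algorithm:
5/64: ceiling(64/5) = 13, use 1/13
1/832: ceiling(832/1) = 832, use 1/832
Result: 5/64 = 1/13 + 1/832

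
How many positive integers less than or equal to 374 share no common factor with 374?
160

374 = 2 × 11 × 17
φ(n) = n × ∏(1 - 1/p) for each prime p dividing n
φ(374) = 374 × (1 - 1/2) × (1 - 1/11) × (1 - 1/17) = 160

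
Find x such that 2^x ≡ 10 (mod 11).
5

Baby-step giant-step with step n = ⌈√11⌉ = 4.
Baby steps 2^j mod 11 (j:value) for j=0..3: 0:1, 1:2, 2:4, 3:8.
Giant-step multiplier: 2^(-4) ≡ 2^(10-4) = 2^6 ≡ 9 (mod 11).
Giant steps γ_i = 10·9^i mod 11: γ_0=10, γ_1=2 (in table at j=1).
x = i·n + j = 1·4 + 1 = 5.
Check: 2^5 ≡ 10 (mod 11).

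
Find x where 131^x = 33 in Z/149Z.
84

Baby-step giant-step with step n = ⌈√149⌉ = 13.
Baby steps 131^j mod 149 (j:value) for j=0..12: 0:1, 1:131, 2:26, 3:128, 4:80, 5:50, 6:143, 7:108, 8:142, 9:126, 10:116, 11:147, 12:36.
Giant-step multiplier: 131^(-13) ≡ 131^(148-13) = 131^135 ≡ 106 (mod 149).
Giant steps γ_i = 33·106^i mod 149: γ_0=33, γ_1=71, γ_2=76, γ_3=10, γ_4=17, γ_5=14, γ_6=143 (in table at j=6).
x = i·n + j = 6·13 + 6 = 84.
Check: 131^84 ≡ 33 (mod 149).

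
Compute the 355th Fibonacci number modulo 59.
13

Matrix identity: Q^n = [[F_(n+1), F_n], [F_n, F_(n-1)]] with Q = [[1,1],[1,0]].
n = 355 = 101100011₂. Square-and-multiply, entries mod 59:
Q^1 = [[1,1],[1,0]]
Q^2 = (Q^1)² = [[2,1],[1,1]]
Q^5 = (Q^2)²·Q = [[8,5],[5,3]]
Q^11 = (Q^5)²·Q = [[26,30],[30,55]]
Q^22 = (Q^11)² = [[42,11],[11,31]]
Q^44 = (Q^22)² = [[56,36],[36,20]]
Q^88 = (Q^44)² = [[7,22],[22,44]]
Q^177 = (Q^88)²·Q = [[3,2],[2,1]]
Q^355 = (Q^177)²·Q = [[21,13],[13,8]]
F_355 mod 59 = Q^355[0][1] = 13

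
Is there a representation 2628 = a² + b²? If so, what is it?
18² + 48² (a=18, b=48)

Factorization: 2628 = 2^2 × 3^2 × 73
By Fermat: n is sum of two squares iff every prime p ≡ 3 (mod 4) appears to even power.
All primes ≡ 3 (mod 4) appear to even power.
Search a = 0, 1, 2, … for 2628 - a² a perfect square: first hit at a = 18: 2628 - 324 = 2304 = 48².
2628 = 18² + 48² = 324 + 2304 ✓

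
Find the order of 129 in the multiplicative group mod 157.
4

157 is prime, so ord(129) divides φ(157) = 156.
Divisors of 156: 1, 2, 3, 4, 6, 12, 13, 26, 39, 52, 78, 156.
Repeated squaring: 129^1 ≡ 129, 129^2 ≡ 156, 129^4 ≡ 1, 129^8 ≡ 1, 129^16 ≡ 1, 129^32 ≡ 1, 129^64 ≡ 1, 129^128 ≡ 1 (mod 157).
Test 129^d mod 157 for each divisor d in increasing order:
129^1 ≡ 129
129^2 ≡ 156
129^3 = 129^2·129^1 ≡ 28
129^4 ≡ 1  ← first divisor giving 1
The order is 4.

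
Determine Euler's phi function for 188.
92

188 = 2^2 × 47
φ(n) = n × ∏(1 - 1/p) for each prime p dividing n
φ(188) = 188 × (1 - 1/2) × (1 - 1/47) = 92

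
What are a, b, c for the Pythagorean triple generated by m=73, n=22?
(4845, 3212, 5813)

Euclid's formula: a = m² - n², b = 2mn, c = m² + n²
m = 73, n = 22
a = 73² - 22² = 5329 - 484 = 4845
b = 2 × 73 × 22 = 3212
c = 73² + 22² = 5329 + 484 = 5813
Verification: 4845² + 3212² = 23474025 + 10316944 = 33790969 = 5813² ✓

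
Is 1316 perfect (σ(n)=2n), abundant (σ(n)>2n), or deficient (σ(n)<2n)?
abundant

Proper divisors of 1316: sum = 1 + 2 + 4 + 7 + 14 + 28 + 47 + 94 + 188 + 329 + 658 = 1372
Since 1372 > 1316, 1316 is abundant.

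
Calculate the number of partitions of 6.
11

p(n) counts ways to write n as a sum of positive integers (order ignored).
Examples: 6; 5 + 1; 4 + 2; 4 + 1 + 1; 3 + 3; ... (11 total)
p(6) = 11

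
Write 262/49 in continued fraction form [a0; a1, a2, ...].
[5; 2, 1, 7, 2]

Euclidean algorithm steps:
262 = 5 × 49 + 17
49 = 2 × 17 + 15
17 = 1 × 15 + 2
15 = 7 × 2 + 1
2 = 2 × 1 + 0
Continued fraction: [5; 2, 1, 7, 2]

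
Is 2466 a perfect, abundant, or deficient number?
abundant

Proper divisors of 2466: sum = 1 + 2 + 3 + 6 + 9 + 18 + 137 + 274 + 411 + 822 + 1233 = 2916
Since 2916 > 2466, 2466 is abundant.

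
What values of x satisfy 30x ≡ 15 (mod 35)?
x ≡ 4 (mod 7)

gcd(30, 35) = 5, which divides 15, so solutions exist.
Divide through by 5: 6x ≡ 3 (mod 7).
Find 6^(-1) mod 7 by the extended Euclidean algorithm:
7 = 1 × 6 + 1  ⟹  1 = (1)·7 + (-1)·6
So (-1)·6 ≡ 1 (mod 7), i.e. 6^(-1) ≡ -1 ≡ 6 (mod 7).
x ≡ 6 × 3 = 18 ≡ 4 (mod 7).
Check: 30 × 4 = 120 ≡ 15 (mod 35).
x ≡ 4 (mod 7), giving 5 solutions mod 35.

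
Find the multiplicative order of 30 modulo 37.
18

37 is prime, so ord(30) divides φ(37) = 36.
Divisors of 36: 1, 2, 3, 4, 6, 9, 12, 18, 36.
Repeated squaring: 30^1 ≡ 30, 30^2 ≡ 12, 30^4 ≡ 33, 30^8 ≡ 16, 30^16 ≡ 34, 30^32 ≡ 9 (mod 37).
Test 30^d mod 37 for each divisor d in increasing order:
30^1 ≡ 30
30^2 ≡ 12
30^3 = 30^2·30^1 ≡ 27
30^4 ≡ 33
30^6 = 30^4·30^2 ≡ 26
30^9 = 30^8·30^1 ≡ 36
30^12 = 30^8·30^4 ≡ 10
30^18 = 30^16·30^2 ≡ 1  ← first divisor giving 1
The order is 18.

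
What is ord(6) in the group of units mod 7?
2

7 is prime, so ord(6) divides φ(7) = 6.
Divisors of 6: 1, 2, 3, 6.
Repeated squaring: 6^1 ≡ 6, 6^2 ≡ 1, 6^4 ≡ 1 (mod 7).
Test 6^d mod 7 for each divisor d in increasing order:
6^1 ≡ 6
6^2 ≡ 1  ← first divisor giving 1
The order is 2.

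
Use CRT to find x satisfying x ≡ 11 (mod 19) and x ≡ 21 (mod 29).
543

Using Chinese Remainder Theorem:
M = 19 × 29 = 551
M1 = 29, M2 = 19
y1 = 29^(-1) mod 19 = 2
y2 = 19^(-1) mod 29 = 26
x = (11×29×2 + 21×19×26) mod 551 = 543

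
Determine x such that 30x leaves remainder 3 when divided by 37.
x ≡ 26 (mod 37)

gcd(30, 37) = 1, which divides 3, so solutions exist.
Find 30^(-1) mod 37 by the extended Euclidean algorithm:
37 = 1 × 30 + 7  ⟹  7 = (1)·37 + (-1)·30
30 = 4 × 7 + 2  ⟹  2 = (-4)·37 + (5)·30
7 = 3 × 2 + 1  ⟹  1 = (13)·37 + (-16)·30
So (-16)·30 ≡ 1 (mod 37), i.e. 30^(-1) ≡ -16 ≡ 21 (mod 37).
x ≡ 21 × 3 = 63 ≡ 26 (mod 37).
Check: 30 × 26 = 780 ≡ 3 (mod 37).
Unique solution: x ≡ 26 (mod 37)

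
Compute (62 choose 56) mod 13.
2

Using Lucas' theorem:
Write n=62 and k=56 in base 13:
n in base 13: [4, 10]
k in base 13: [4, 4]
C(62,56) mod 13 = ∏ C(n_i, k_i) mod 13
Digit binomials (mod 13): C(4,4) = 1; C(10,4) = 210 ≡ 2
Product: 1 × 2 = 2 ≡ 2 (mod 13)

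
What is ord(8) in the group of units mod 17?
8

17 is prime, so ord(8) divides φ(17) = 16.
Divisors of 16: 1, 2, 4, 8, 16.
Repeated squaring: 8^1 ≡ 8, 8^2 ≡ 13, 8^4 ≡ 16, 8^8 ≡ 1, 8^16 ≡ 1 (mod 17).
Test 8^d mod 17 for each divisor d in increasing order:
8^1 ≡ 8
8^2 ≡ 13
8^4 ≡ 16
8^8 ≡ 1  ← first divisor giving 1
The order is 8.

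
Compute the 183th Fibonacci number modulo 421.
189

Matrix identity: Q^n = [[F_(n+1), F_n], [F_n, F_(n-1)]] with Q = [[1,1],[1,0]].
n = 183 = 10110111₂. Square-and-multiply, entries mod 421:
Q^1 = [[1,1],[1,0]]
Q^2 = (Q^1)² = [[2,1],[1,1]]
Q^5 = (Q^2)²·Q = [[8,5],[5,3]]
Q^11 = (Q^5)²·Q = [[144,89],[89,55]]
Q^22 = (Q^11)² = [[29,29],[29,0]]
Q^45 = (Q^22)²·Q = [[418,419],[419,420]]
Q^91 = (Q^45)²·Q = [[21,13],[13,8]]
Q^183 = (Q^91)²·Q = [[145,189],[189,377]]
F_183 mod 421 = Q^183[0][1] = 189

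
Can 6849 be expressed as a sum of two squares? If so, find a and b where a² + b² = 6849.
57² + 60² (a=57, b=60)

Factorization: 6849 = 3^2 × 761
By Fermat: n is sum of two squares iff every prime p ≡ 3 (mod 4) appears to even power.
All primes ≡ 3 (mod 4) appear to even power.
Search a = 0, 1, 2, … for 6849 - a² a perfect square: first hit at a = 57: 6849 - 3249 = 3600 = 60².
6849 = 57² + 60² = 3249 + 3600 ✓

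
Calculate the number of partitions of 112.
761002156

p(n) counts ways to write n as a sum of positive integers (order ignored).
Euler's pentagonal recurrence: p(k) = p(k-1) + p(k-2) - p(k-5) - p(k-7) + p(k-12) + p(k-15) - ... (offsets j(3j∓1)/2, signs ++--, p(0)=1, p(<0)=0).
DP table for k = 0..111: p(0)=1, p(1)=1, p(2)=2, p(3)=3, p(4)=5, p(5)=7, p(6)=11, p(7)=15, p(8)=22, p(9)=30, p(10)=42, p(11)=56, p(12)=77, p(13)=101, p(14)=135, p(15)=176, p(16)=231, p(17)=297, p(18)=385, p(19)=490, p(20)=627, p(21)=792, p(22)=1002, p(23)=1255, p(24)=1575, p(25)=1958, p(26)=2436, p(27)=3010, p(28)=3718, p(29)=4565, p(30)=5604, p(31)=6842, p(32)=8349, p(33)=10143, p(34)=12310, p(35)=14883, p(36)=17977, p(37)=21637, p(38)=26015, p(39)=31185, p(40)=37338, p(41)=44583, p(42)=53174, p(43)=63261, p(44)=75175, p(45)=89134, p(46)=105558, p(47)=124754, p(48)=147273, p(49)=173525, p(50)=204226, p(51)=239943, p(52)=281589, p(53)=329931, p(54)=386155, p(55)=451276, p(56)=526823, p(57)=614154, p(58)=715220, p(59)=831820, p(60)=966467, p(61)=1121505, p(62)=1300156, p(63)=1505499, p(64)=1741630, p(65)=2012558, p(66)=2323520, p(67)=2679689, p(68)=3087735, p(69)=3554345, p(70)=4087968, p(71)=4697205, p(72)=5392783, p(73)=6185689, p(74)=7089500, p(75)=8118264, p(76)=9289091, p(77)=10619863, p(78)=12132164, p(79)=13848650, p(80)=15796476, p(81)=18004327, p(82)=20506255, p(83)=23338469, p(84)=26543660, p(85)=30167357, p(86)=34262962, p(87)=38887673, p(88)=44108109, p(89)=49995925, p(90)=56634173, p(91)=64112359, p(92)=72533807, p(93)=82010177, p(94)=92669720, p(95)=104651419, p(96)=118114304, p(97)=133230930, p(98)=150198136, p(99)=169229875, p(100)=190569292, p(101)=214481126, p(102)=241265379, p(103)=271248950, p(104)=304801365, p(105)=342325709, p(106)=384276336, p(107)=431149389, p(108)=483502844, p(109)=541946240, p(110)=607163746, p(111)=679903203.
Final step: p(112) = p(111) + p(110) - p(107) - p(105) + p(100) + p(97) - p(90) - p(86) + p(77) + p(72) - p(61) - p(55) + p(42) + p(35) - p(20) - p(12)
= 679903203 + 607163746 - 431149389 - 342325709 + 190569292 + 133230930 - 56634173 - 34262962 + 10619863 + 5392783 - 1121505 - 451276 + 53174 + 14883 - 627 - 77
= 761002156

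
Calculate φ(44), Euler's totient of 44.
20

44 = 2^2 × 11
φ(n) = n × ∏(1 - 1/p) for each prime p dividing n
φ(44) = 44 × (1 - 1/2) × (1 - 1/11) = 20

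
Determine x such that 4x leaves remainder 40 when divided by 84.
x ≡ 10 (mod 21)

gcd(4, 84) = 4, which divides 40, so solutions exist.
Divide through by 4: x ≡ 10 (mod 21).
The coefficient of x is now 1, so x ≡ 10 (mod 21).
Check: 4 × 10 = 40 ≡ 40 (mod 84).
x ≡ 10 (mod 21), giving 4 solutions mod 84.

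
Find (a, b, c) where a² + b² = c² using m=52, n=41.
(1023, 4264, 4385)

Euclid's formula: a = m² - n², b = 2mn, c = m² + n²
m = 52, n = 41
a = 52² - 41² = 2704 - 1681 = 1023
b = 2 × 52 × 41 = 4264
c = 52² + 41² = 2704 + 1681 = 4385
Verification: 1023² + 4264² = 1046529 + 18181696 = 19228225 = 4385² ✓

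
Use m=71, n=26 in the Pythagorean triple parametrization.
(4365, 3692, 5717)

Euclid's formula: a = m² - n², b = 2mn, c = m² + n²
m = 71, n = 26
a = 71² - 26² = 5041 - 676 = 4365
b = 2 × 71 × 26 = 3692
c = 71² + 26² = 5041 + 676 = 5717
Verification: 4365² + 3692² = 19053225 + 13630864 = 32684089 = 5717² ✓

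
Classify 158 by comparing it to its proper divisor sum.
deficient

Proper divisors of 158: sum = 1 + 2 + 79 = 82
Since 82 < 158, 158 is deficient.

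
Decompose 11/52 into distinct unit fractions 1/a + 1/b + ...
1/5 + 1/87 + 1/22620

Greedy algorithm:
11/52: ceiling(52/11) = 5, use 1/5
3/260: ceiling(260/3) = 87, use 1/87
1/22620: ceiling(22620/1) = 22620, use 1/22620
Result: 11/52 = 1/5 + 1/87 + 1/22620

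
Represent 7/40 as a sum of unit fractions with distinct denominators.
1/6 + 1/120

Greedy algorithm:
7/40: ceiling(40/7) = 6, use 1/6
1/120: ceiling(120/1) = 120, use 1/120
Result: 7/40 = 1/6 + 1/120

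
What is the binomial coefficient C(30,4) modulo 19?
7

Using Lucas' theorem:
Write n=30 and k=4 in base 19:
n in base 19: [1, 11]
k in base 19: [0, 4]
C(30,4) mod 19 = ∏ C(n_i, k_i) mod 19
Digit binomials (mod 19): C(1,0) = 1; C(11,4) = 330 ≡ 7
Product: 1 × 7 = 7 ≡ 7 (mod 19)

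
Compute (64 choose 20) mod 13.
9

Using Lucas' theorem:
Write n=64 and k=20 in base 13:
n in base 13: [4, 12]
k in base 13: [1, 7]
C(64,20) mod 13 = ∏ C(n_i, k_i) mod 13
Digit binomials (mod 13): C(4,1) = 4; C(12,7) = 792 ≡ 12
Product: 4 × 12 = 48 ≡ 9 (mod 13)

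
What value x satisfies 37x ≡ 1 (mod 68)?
57

gcd(37, 68) = 1, so the inverse exists.
Extended Euclidean algorithm on (68, 37):
68 = 1 × 37 + 31  ⟹  31 = (1)·68 + (-1)·37
37 = 1 × 31 + 6  ⟹  6 = (-1)·68 + (2)·37
31 = 5 × 6 + 1  ⟹  1 = (6)·68 + (-11)·37
So (-11)·37 ≡ 1 (mod 68), i.e. 37^(-1) ≡ -11 ≡ 57 (mod 68).
Check: 37 × 57 = 2109 ≡ 1 (mod 68)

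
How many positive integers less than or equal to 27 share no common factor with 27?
18

27 = 3^3
φ(n) = n × ∏(1 - 1/p) for each prime p dividing n
φ(27) = 27 × (1 - 1/3) = 18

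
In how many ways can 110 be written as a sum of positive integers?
607163746

p(n) counts ways to write n as a sum of positive integers (order ignored).
Euler's pentagonal recurrence: p(k) = p(k-1) + p(k-2) - p(k-5) - p(k-7) + p(k-12) + p(k-15) - ... (offsets j(3j∓1)/2, signs ++--, p(0)=1, p(<0)=0).
DP table for k = 0..109: p(0)=1, p(1)=1, p(2)=2, p(3)=3, p(4)=5, p(5)=7, p(6)=11, p(7)=15, p(8)=22, p(9)=30, p(10)=42, p(11)=56, p(12)=77, p(13)=101, p(14)=135, p(15)=176, p(16)=231, p(17)=297, p(18)=385, p(19)=490, p(20)=627, p(21)=792, p(22)=1002, p(23)=1255, p(24)=1575, p(25)=1958, p(26)=2436, p(27)=3010, p(28)=3718, p(29)=4565, p(30)=5604, p(31)=6842, p(32)=8349, p(33)=10143, p(34)=12310, p(35)=14883, p(36)=17977, p(37)=21637, p(38)=26015, p(39)=31185, p(40)=37338, p(41)=44583, p(42)=53174, p(43)=63261, p(44)=75175, p(45)=89134, p(46)=105558, p(47)=124754, p(48)=147273, p(49)=173525, p(50)=204226, p(51)=239943, p(52)=281589, p(53)=329931, p(54)=386155, p(55)=451276, p(56)=526823, p(57)=614154, p(58)=715220, p(59)=831820, p(60)=966467, p(61)=1121505, p(62)=1300156, p(63)=1505499, p(64)=1741630, p(65)=2012558, p(66)=2323520, p(67)=2679689, p(68)=3087735, p(69)=3554345, p(70)=4087968, p(71)=4697205, p(72)=5392783, p(73)=6185689, p(74)=7089500, p(75)=8118264, p(76)=9289091, p(77)=10619863, p(78)=12132164, p(79)=13848650, p(80)=15796476, p(81)=18004327, p(82)=20506255, p(83)=23338469, p(84)=26543660, p(85)=30167357, p(86)=34262962, p(87)=38887673, p(88)=44108109, p(89)=49995925, p(90)=56634173, p(91)=64112359, p(92)=72533807, p(93)=82010177, p(94)=92669720, p(95)=104651419, p(96)=118114304, p(97)=133230930, p(98)=150198136, p(99)=169229875, p(100)=190569292, p(101)=214481126, p(102)=241265379, p(103)=271248950, p(104)=304801365, p(105)=342325709, p(106)=384276336, p(107)=431149389, p(108)=483502844, p(109)=541946240.
Final step: p(110) = p(109) + p(108) - p(105) - p(103) + p(98) + p(95) - p(88) - p(84) + p(75) + p(70) - p(59) - p(53) + p(40) + p(33) - p(18) - p(10)
= 541946240 + 483502844 - 342325709 - 271248950 + 150198136 + 104651419 - 44108109 - 26543660 + 8118264 + 4087968 - 831820 - 329931 + 37338 + 10143 - 385 - 42
= 607163746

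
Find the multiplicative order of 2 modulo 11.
10

11 is prime, so ord(2) divides φ(11) = 10.
Divisors of 10: 1, 2, 5, 10.
Repeated squaring: 2^1 ≡ 2, 2^2 ≡ 4, 2^4 ≡ 5, 2^8 ≡ 3 (mod 11).
Test 2^d mod 11 for each divisor d in increasing order:
2^1 ≡ 2
2^2 ≡ 4
2^5 = 2^4·2^1 ≡ 10
2^10 = 2^8·2^2 ≡ 1  ← first divisor giving 1
The order is 10.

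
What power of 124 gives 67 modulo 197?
155

Baby-step giant-step with step n = ⌈√197⌉ = 15.
Baby steps 124^j mod 197 (j:value) for j=0..14: 0:1, 1:124, 2:10, 3:58, 4:100, 5:186, 6:15, 7:87, 8:150, 9:82, 10:121, 11:32, 12:28, 13:123, 14:83.
Giant-step multiplier: 124^(-15) ≡ 124^(196-15) = 124^181 ≡ 78 (mod 197).
Giant steps γ_i = 67·78^i mod 197: γ_0=67, γ_1=104, γ_2=35, γ_3=169, γ_4=180, γ_5=53, γ_6=194, γ_7=160, γ_8=69, γ_9=63, γ_10=186 (in table at j=5).
x = i·n + j = 10·15 + 5 = 155.
Check: 124^155 ≡ 67 (mod 197).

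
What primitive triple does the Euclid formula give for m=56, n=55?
(111, 6160, 6161)

Euclid's formula: a = m² - n², b = 2mn, c = m² + n²
m = 56, n = 55
a = 56² - 55² = 3136 - 3025 = 111
b = 2 × 56 × 55 = 6160
c = 56² + 55² = 3136 + 3025 = 6161
Verification: 111² + 6160² = 12321 + 37945600 = 37957921 = 6161² ✓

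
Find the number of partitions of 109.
541946240

p(n) counts ways to write n as a sum of positive integers (order ignored).
Euler's pentagonal recurrence: p(k) = p(k-1) + p(k-2) - p(k-5) - p(k-7) + p(k-12) + p(k-15) - ... (offsets j(3j∓1)/2, signs ++--, p(0)=1, p(<0)=0).
DP table for k = 0..108: p(0)=1, p(1)=1, p(2)=2, p(3)=3, p(4)=5, p(5)=7, p(6)=11, p(7)=15, p(8)=22, p(9)=30, p(10)=42, p(11)=56, p(12)=77, p(13)=101, p(14)=135, p(15)=176, p(16)=231, p(17)=297, p(18)=385, p(19)=490, p(20)=627, p(21)=792, p(22)=1002, p(23)=1255, p(24)=1575, p(25)=1958, p(26)=2436, p(27)=3010, p(28)=3718, p(29)=4565, p(30)=5604, p(31)=6842, p(32)=8349, p(33)=10143, p(34)=12310, p(35)=14883, p(36)=17977, p(37)=21637, p(38)=26015, p(39)=31185, p(40)=37338, p(41)=44583, p(42)=53174, p(43)=63261, p(44)=75175, p(45)=89134, p(46)=105558, p(47)=124754, p(48)=147273, p(49)=173525, p(50)=204226, p(51)=239943, p(52)=281589, p(53)=329931, p(54)=386155, p(55)=451276, p(56)=526823, p(57)=614154, p(58)=715220, p(59)=831820, p(60)=966467, p(61)=1121505, p(62)=1300156, p(63)=1505499, p(64)=1741630, p(65)=2012558, p(66)=2323520, p(67)=2679689, p(68)=3087735, p(69)=3554345, p(70)=4087968, p(71)=4697205, p(72)=5392783, p(73)=6185689, p(74)=7089500, p(75)=8118264, p(76)=9289091, p(77)=10619863, p(78)=12132164, p(79)=13848650, p(80)=15796476, p(81)=18004327, p(82)=20506255, p(83)=23338469, p(84)=26543660, p(85)=30167357, p(86)=34262962, p(87)=38887673, p(88)=44108109, p(89)=49995925, p(90)=56634173, p(91)=64112359, p(92)=72533807, p(93)=82010177, p(94)=92669720, p(95)=104651419, p(96)=118114304, p(97)=133230930, p(98)=150198136, p(99)=169229875, p(100)=190569292, p(101)=214481126, p(102)=241265379, p(103)=271248950, p(104)=304801365, p(105)=342325709, p(106)=384276336, p(107)=431149389, p(108)=483502844.
Final step: p(109) = p(108) + p(107) - p(104) - p(102) + p(97) + p(94) - p(87) - p(83) + p(74) + p(69) - p(58) - p(52) + p(39) + p(32) - p(17) - p(9)
= 483502844 + 431149389 - 304801365 - 241265379 + 133230930 + 92669720 - 38887673 - 23338469 + 7089500 + 3554345 - 715220 - 281589 + 31185 + 8349 - 297 - 30
= 541946240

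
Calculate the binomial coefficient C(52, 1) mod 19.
14

Using Lucas' theorem:
Write n=52 and k=1 in base 19:
n in base 19: [2, 14]
k in base 19: [0, 1]
C(52,1) mod 19 = ∏ C(n_i, k_i) mod 19
Digit binomials (mod 19): C(2,0) = 1; C(14,1) = 14
Product: 1 × 14 = 14 ≡ 14 (mod 19)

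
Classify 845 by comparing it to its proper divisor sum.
deficient

Proper divisors of 845: sum = 1 + 5 + 13 + 65 + 169 = 253
Since 253 < 845, 845 is deficient.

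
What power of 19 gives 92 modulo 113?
107

Baby-step giant-step with step n = ⌈√113⌉ = 11.
Baby steps 19^j mod 113 (j:value) for j=0..10: 0:1, 1:19, 2:22, 3:79, 4:32, 5:43, 6:26, 7:42, 8:7, 9:20, 10:41.
Giant-step multiplier: 19^(-11) ≡ 19^(112-11) = 19^101 ≡ 47 (mod 113).
Giant steps γ_i = 92·47^i mod 113: γ_0=92, γ_1=30, γ_2=54, γ_3=52, γ_4=71, γ_5=60, γ_6=108, γ_7=104, γ_8=29, γ_9=7 (in table at j=8).
x = i·n + j = 9·11 + 8 = 107.
Check: 19^107 ≡ 92 (mod 113).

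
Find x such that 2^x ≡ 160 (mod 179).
143

Baby-step giant-step with step n = ⌈√179⌉ = 14.
Baby steps 2^j mod 179 (j:value) for j=0..13: 0:1, 1:2, 2:4, 3:8, 4:16, 5:32, 6:64, 7:128, 8:77, 9:154, 10:129, 11:79, 12:158, 13:137.
Giant-step multiplier: 2^(-14) ≡ 2^(178-14) = 2^164 ≡ 49 (mod 179).
Giant steps γ_i = 160·49^i mod 179: γ_0=160, γ_1=143, γ_2=26, γ_3=21, γ_4=134, γ_5=122, γ_6=71, γ_7=78, γ_8=63, γ_9=44, γ_10=8 (in table at j=3).
x = i·n + j = 10·14 + 3 = 143.
Check: 2^143 ≡ 160 (mod 179).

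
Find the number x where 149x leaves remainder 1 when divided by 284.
61

gcd(149, 284) = 1, so the inverse exists.
Extended Euclidean algorithm on (284, 149):
284 = 1 × 149 + 135  ⟹  135 = (1)·284 + (-1)·149
149 = 1 × 135 + 14  ⟹  14 = (-1)·284 + (2)·149
135 = 9 × 14 + 9  ⟹  9 = (10)·284 + (-19)·149
14 = 1 × 9 + 5  ⟹  5 = (-11)·284 + (21)·149
9 = 1 × 5 + 4  ⟹  4 = (21)·284 + (-40)·149
5 = 1 × 4 + 1  ⟹  1 = (-32)·284 + (61)·149
So (61)·149 ≡ 1 (mod 284), i.e. 149^(-1) ≡ 61 (mod 284).
Check: 149 × 61 = 9089 ≡ 1 (mod 284)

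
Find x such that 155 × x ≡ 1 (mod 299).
272

gcd(155, 299) = 1, so the inverse exists.
Extended Euclidean algorithm on (299, 155):
299 = 1 × 155 + 144  ⟹  144 = (1)·299 + (-1)·155
155 = 1 × 144 + 11  ⟹  11 = (-1)·299 + (2)·155
144 = 13 × 11 + 1  ⟹  1 = (14)·299 + (-27)·155
So (-27)·155 ≡ 1 (mod 299), i.e. 155^(-1) ≡ -27 ≡ 272 (mod 299).
Check: 155 × 272 = 42160 ≡ 1 (mod 299)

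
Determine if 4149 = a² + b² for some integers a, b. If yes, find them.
30² + 57² (a=30, b=57)

Factorization: 4149 = 3^2 × 461
By Fermat: n is sum of two squares iff every prime p ≡ 3 (mod 4) appears to even power.
All primes ≡ 3 (mod 4) appear to even power.
Search a = 0, 1, 2, … for 4149 - a² a perfect square: first hit at a = 30: 4149 - 900 = 3249 = 57².
4149 = 30² + 57² = 900 + 3249 ✓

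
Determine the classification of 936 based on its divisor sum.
abundant

Proper divisors of 936: sum = 1 + 2 + 3 + 4 + 6 + 8 + 9 + 12 + ... + 156 + 234 + 312 + 468 (23 divisors) = 1794
Since 1794 > 936, 936 is abundant.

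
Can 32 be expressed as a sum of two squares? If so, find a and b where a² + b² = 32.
4² + 4² (a=4, b=4)

Factorization: 32 = 2^5
By Fermat: n is sum of two squares iff every prime p ≡ 3 (mod 4) appears to even power.
All primes ≡ 3 (mod 4) appear to even power.
Search a = 0, 1, 2, … for 32 - a² a perfect square: first hit at a = 4: 32 - 16 = 16 = 4².
32 = 4² + 4² = 16 + 16 ✓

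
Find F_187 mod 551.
469

Matrix identity: Q^n = [[F_(n+1), F_n], [F_n, F_(n-1)]] with Q = [[1,1],[1,0]].
n = 187 = 10111011₂. Square-and-multiply, entries mod 551:
Q^1 = [[1,1],[1,0]]
Q^2 = (Q^1)² = [[2,1],[1,1]]
Q^5 = (Q^2)²·Q = [[8,5],[5,3]]
Q^11 = (Q^5)²·Q = [[144,89],[89,55]]
Q^23 = (Q^11)²·Q = [[84,5],[5,79]]
Q^46 = (Q^23)² = [[469,264],[264,205]]
Q^93 = (Q^46)²·Q = [[345,382],[382,514]]
Q^187 = (Q^93)²·Q = [[211,469],[469,293]]
F_187 mod 551 = Q^187[0][1] = 469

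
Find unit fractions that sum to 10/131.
1/14 + 1/204 + 1/187068

Greedy algorithm:
10/131: ceiling(131/10) = 14, use 1/14
9/1834: ceiling(1834/9) = 204, use 1/204
1/187068: ceiling(187068/1) = 187068, use 1/187068
Result: 10/131 = 1/14 + 1/204 + 1/187068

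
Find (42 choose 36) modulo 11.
7

Using Lucas' theorem:
Write n=42 and k=36 in base 11:
n in base 11: [3, 9]
k in base 11: [3, 3]
C(42,36) mod 11 = ∏ C(n_i, k_i) mod 11
Digit binomials (mod 11): C(3,3) = 1; C(9,3) = 84 ≡ 7
Product: 1 × 7 = 7 ≡ 7 (mod 11)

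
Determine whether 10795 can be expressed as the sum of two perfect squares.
Not possible

Factorization: 10795 = 5 × 17 × 127
By Fermat: n is sum of two squares iff every prime p ≡ 3 (mod 4) appears to even power.
Prime(s) ≡ 3 (mod 4) with odd exponent: [(127, 1)]
Therefore 10795 cannot be expressed as a² + b².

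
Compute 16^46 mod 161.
72

Repeated squaring. Binary of 46 = 101110.
16^1 ≡ 16 (mod 161); 16^2 ≡ 95 (mod 161); 16^4 ≡ 9 (mod 161); 16^8 ≡ 81 (mod 161); 16^16 ≡ 121 (mod 161); 16^32 ≡ 151 (mod 161)
16^46 = 16^2 × 16^4 × 16^8 × 16^32 ≡ 72 (mod 161)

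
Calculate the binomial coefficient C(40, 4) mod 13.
0

Using Lucas' theorem:
Write n=40 and k=4 in base 13:
n in base 13: [3, 1]
k in base 13: [0, 4]
C(40,4) mod 13 = ∏ C(n_i, k_i) mod 13
Digit binomials (mod 13): C(3,0) = 1; C(1,4) = 0 (k_i > n_i)
Product: 1 × 0 = 0 ≡ 0 (mod 13)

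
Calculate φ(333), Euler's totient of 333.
216

333 = 3^2 × 37
φ(n) = n × ∏(1 - 1/p) for each prime p dividing n
φ(333) = 333 × (1 - 1/3) × (1 - 1/37) = 216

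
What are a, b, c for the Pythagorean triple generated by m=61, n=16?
(3465, 1952, 3977)

Euclid's formula: a = m² - n², b = 2mn, c = m² + n²
m = 61, n = 16
a = 61² - 16² = 3721 - 256 = 3465
b = 2 × 61 × 16 = 1952
c = 61² + 16² = 3721 + 256 = 3977
Verification: 3465² + 1952² = 12006225 + 3810304 = 15816529 = 3977² ✓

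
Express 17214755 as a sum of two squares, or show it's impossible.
Not possible

Factorization: 17214755 = 5 × 151^3
By Fermat: n is sum of two squares iff every prime p ≡ 3 (mod 4) appears to even power.
Prime(s) ≡ 3 (mod 4) with odd exponent: [(151, 3)]
Therefore 17214755 cannot be expressed as a² + b².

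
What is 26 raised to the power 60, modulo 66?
34

Repeated squaring. Binary of 60 = 111100.
26^1 ≡ 26 (mod 66); 26^2 ≡ 16 (mod 66); 26^4 ≡ 58 (mod 66); 26^8 ≡ 64 (mod 66); 26^16 ≡ 4 (mod 66); 26^32 ≡ 16 (mod 66)
26^60 = 26^4 × 26^8 × 26^16 × 26^32 ≡ 34 (mod 66)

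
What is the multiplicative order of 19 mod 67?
33

67 is prime, so ord(19) divides φ(67) = 66.
Divisors of 66: 1, 2, 3, 6, 11, 22, 33, 66.
Repeated squaring: 19^1 ≡ 19, 19^2 ≡ 26, 19^4 ≡ 6, 19^8 ≡ 36, 19^16 ≡ 23, 19^32 ≡ 60, 19^64 ≡ 49 (mod 67).
Test 19^d mod 67 for each divisor d in increasing order:
19^1 ≡ 19
19^2 ≡ 26
19^3 = 19^2·19^1 ≡ 25
19^6 = 19^4·19^2 ≡ 22
19^11 = 19^8·19^2·19^1 ≡ 29
19^22 = 19^16·19^4·19^2 ≡ 37
19^33 = 19^32·19^1 ≡ 1  ← first divisor giving 1
The order is 33.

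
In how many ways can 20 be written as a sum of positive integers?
627

p(n) counts ways to write n as a sum of positive integers (order ignored).
Euler's pentagonal recurrence: p(k) = p(k-1) + p(k-2) - p(k-5) - p(k-7) + p(k-12) + p(k-15) - ... (offsets j(3j∓1)/2, signs ++--, p(0)=1, p(<0)=0).
DP table for k = 0..19: p(0)=1, p(1)=1, p(2)=2, p(3)=3, p(4)=5, p(5)=7, p(6)=11, p(7)=15, p(8)=22, p(9)=30, p(10)=42, p(11)=56, p(12)=77, p(13)=101, p(14)=135, p(15)=176, p(16)=231, p(17)=297, p(18)=385, p(19)=490.
Final step: p(20) = p(19) + p(18) - p(15) - p(13) + p(8) + p(5)
= 490 + 385 - 176 - 101 + 22 + 7
= 627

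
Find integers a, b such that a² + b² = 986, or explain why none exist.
5² + 31² (a=5, b=31)

Factorization: 986 = 2 × 17 × 29
By Fermat: n is sum of two squares iff every prime p ≡ 3 (mod 4) appears to even power.
All primes ≡ 3 (mod 4) appear to even power.
Search a = 0, 1, 2, … for 986 - a² a perfect square: first hit at a = 5: 986 - 25 = 961 = 31².
986 = 5² + 31² = 25 + 961 ✓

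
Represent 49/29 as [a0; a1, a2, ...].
[1; 1, 2, 4, 2]

Euclidean algorithm steps:
49 = 1 × 29 + 20
29 = 1 × 20 + 9
20 = 2 × 9 + 2
9 = 4 × 2 + 1
2 = 2 × 1 + 0
Continued fraction: [1; 1, 2, 4, 2]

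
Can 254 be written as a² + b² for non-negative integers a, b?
Not possible

Factorization: 254 = 2 × 127
By Fermat: n is sum of two squares iff every prime p ≡ 3 (mod 4) appears to even power.
Prime(s) ≡ 3 (mod 4) with odd exponent: [(127, 1)]
Therefore 254 cannot be expressed as a² + b².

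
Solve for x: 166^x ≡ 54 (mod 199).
73

Baby-step giant-step with step n = ⌈√199⌉ = 15.
Baby steps 166^j mod 199 (j:value) for j=0..14: 0:1, 1:166, 2:94, 3:82, 4:80, 5:146, 6:157, 7:192, 8:32, 9:138, 10:23, 11:37, 12:172, 13:95, 14:49.
Giant-step multiplier: 166^(-15) ≡ 166^(198-15) = 166^183 ≡ 191 (mod 199).
Giant steps γ_i = 54·191^i mod 199: γ_0=54, γ_1=165, γ_2=73, γ_3=13, γ_4=95 (in table at j=13).
x = i·n + j = 4·15 + 13 = 73.
Check: 166^73 ≡ 54 (mod 199).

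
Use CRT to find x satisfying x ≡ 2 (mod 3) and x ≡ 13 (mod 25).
38

Using Chinese Remainder Theorem:
M = 3 × 25 = 75
M1 = 25, M2 = 3
y1 = 25^(-1) mod 3 = 1
y2 = 3^(-1) mod 25 = 17
x = (2×25×1 + 13×3×17) mod 75 = 38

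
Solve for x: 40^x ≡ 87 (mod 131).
37

Baby-step giant-step with step n = ⌈√131⌉ = 12.
Baby steps 40^j mod 131 (j:value) for j=0..11: 0:1, 1:40, 2:28, 3:72, 4:129, 5:51, 6:75, 7:118, 8:4, 9:29, 10:112, 11:26.
Giant-step multiplier: 40^(-12) ≡ 40^(130-12) = 40^118 ≡ 49 (mod 131).
Giant steps γ_i = 87·49^i mod 131: γ_0=87, γ_1=71, γ_2=73, γ_3=40 (in table at j=1).
x = i·n + j = 3·12 + 1 = 37.
Check: 40^37 ≡ 87 (mod 131).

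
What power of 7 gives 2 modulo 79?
56

Baby-step giant-step with step n = ⌈√79⌉ = 9.
Baby steps 7^j mod 79 (j:value) for j=0..8: 0:1, 1:7, 2:49, 3:27, 4:31, 5:59, 6:18, 7:47, 8:13.
Giant-step multiplier: 7^(-9) ≡ 7^(78-9) = 7^69 ≡ 33 (mod 79).
Giant steps γ_i = 2·33^i mod 79: γ_0=2, γ_1=66, γ_2=45, γ_3=63, γ_4=25, γ_5=35, γ_6=49 (in table at j=2).
x = i·n + j = 6·9 + 2 = 56.
Check: 7^56 ≡ 2 (mod 79).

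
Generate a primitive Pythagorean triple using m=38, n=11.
(1323, 836, 1565)

Euclid's formula: a = m² - n², b = 2mn, c = m² + n²
m = 38, n = 11
a = 38² - 11² = 1444 - 121 = 1323
b = 2 × 38 × 11 = 836
c = 38² + 11² = 1444 + 121 = 1565
Verification: 1323² + 836² = 1750329 + 698896 = 2449225 = 1565² ✓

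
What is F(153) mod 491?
36

Matrix identity: Q^n = [[F_(n+1), F_n], [F_n, F_(n-1)]] with Q = [[1,1],[1,0]].
n = 153 = 10011001₂. Square-and-multiply, entries mod 491:
Q^1 = [[1,1],[1,0]]
Q^2 = (Q^1)² = [[2,1],[1,1]]
Q^4 = (Q^2)² = [[5,3],[3,2]]
Q^9 = (Q^4)²·Q = [[55,34],[34,21]]
Q^19 = (Q^9)²·Q = [[382,253],[253,129]]
Q^38 = (Q^19)² = [[276,150],[150,126]]
Q^76 = (Q^38)² = [[476,398],[398,78]]
Q^153 = (Q^76)²·Q = [[69,36],[36,33]]
F_153 mod 491 = Q^153[0][1] = 36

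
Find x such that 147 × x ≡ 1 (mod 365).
293

gcd(147, 365) = 1, so the inverse exists.
Extended Euclidean algorithm on (365, 147):
365 = 2 × 147 + 71  ⟹  71 = (1)·365 + (-2)·147
147 = 2 × 71 + 5  ⟹  5 = (-2)·365 + (5)·147
71 = 14 × 5 + 1  ⟹  1 = (29)·365 + (-72)·147
So (-72)·147 ≡ 1 (mod 365), i.e. 147^(-1) ≡ -72 ≡ 293 (mod 365).
Check: 147 × 293 = 43071 ≡ 1 (mod 365)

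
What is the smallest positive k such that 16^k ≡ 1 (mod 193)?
24

193 is prime, so ord(16) divides φ(193) = 192.
Divisors of 192: 1, 2, 3, 4, 6, 8, 12, 16, 24, 32, 48, 64, 96, 192.
Repeated squaring: 16^1 ≡ 16, 16^2 ≡ 63, 16^4 ≡ 109, 16^8 ≡ 108, 16^16 ≡ 84, 16^32 ≡ 108, 16^64 ≡ 84, 16^128 ≡ 108 (mod 193).
Test 16^d mod 193 for each divisor d in increasing order:
16^1 ≡ 16
16^2 ≡ 63
16^3 = 16^2·16^1 ≡ 43
16^4 ≡ 109
16^6 = 16^4·16^2 ≡ 112
16^8 ≡ 108
16^12 = 16^8·16^4 ≡ 192
16^16 ≡ 84
16^24 = 16^16·16^8 ≡ 1  ← first divisor giving 1
The order is 24.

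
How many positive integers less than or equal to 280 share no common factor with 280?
96

280 = 2^3 × 5 × 7
φ(n) = n × ∏(1 - 1/p) for each prime p dividing n
φ(280) = 280 × (1 - 1/2) × (1 - 1/5) × (1 - 1/7) = 96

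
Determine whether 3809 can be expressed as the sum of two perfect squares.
28² + 55² (a=28, b=55)

Factorization: 3809 = 13 × 293
By Fermat: n is sum of two squares iff every prime p ≡ 3 (mod 4) appears to even power.
All primes ≡ 3 (mod 4) appear to even power.
Search a = 0, 1, 2, … for 3809 - a² a perfect square: first hit at a = 28: 3809 - 784 = 3025 = 55².
3809 = 28² + 55² = 784 + 3025 ✓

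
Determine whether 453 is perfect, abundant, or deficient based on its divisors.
deficient

Proper divisors of 453: sum = 1 + 3 + 151 = 155
Since 155 < 453, 453 is deficient.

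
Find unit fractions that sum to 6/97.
1/17 + 1/330 + 1/544170

Greedy algorithm:
6/97: ceiling(97/6) = 17, use 1/17
5/1649: ceiling(1649/5) = 330, use 1/330
1/544170: ceiling(544170/1) = 544170, use 1/544170
Result: 6/97 = 1/17 + 1/330 + 1/544170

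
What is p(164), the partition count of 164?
156919475295

p(n) counts ways to write n as a sum of positive integers (order ignored).
Euler's pentagonal recurrence: p(k) = p(k-1) + p(k-2) - p(k-5) - p(k-7) + p(k-12) + p(k-15) - ... (offsets j(3j∓1)/2, signs ++--, p(0)=1, p(<0)=0).
DP table for k = 0..163: p(0)=1, p(1)=1, p(2)=2, p(3)=3, p(4)=5, p(5)=7, p(6)=11, p(7)=15, p(8)=22, p(9)=30, p(10)=42, p(11)=56, p(12)=77, p(13)=101, p(14)=135, p(15)=176, p(16)=231, p(17)=297, p(18)=385, p(19)=490, p(20)=627, p(21)=792, p(22)=1002, p(23)=1255, p(24)=1575, p(25)=1958, p(26)=2436, p(27)=3010, p(28)=3718, p(29)=4565, p(30)=5604, p(31)=6842, p(32)=8349, p(33)=10143, p(34)=12310, p(35)=14883, p(36)=17977, p(37)=21637, p(38)=26015, p(39)=31185, p(40)=37338, p(41)=44583, p(42)=53174, p(43)=63261, p(44)=75175, p(45)=89134, p(46)=105558, p(47)=124754, p(48)=147273, p(49)=173525, p(50)=204226, p(51)=239943, p(52)=281589, p(53)=329931, p(54)=386155, p(55)=451276, p(56)=526823, p(57)=614154, p(58)=715220, p(59)=831820, p(60)=966467, p(61)=1121505, p(62)=1300156, p(63)=1505499, p(64)=1741630, p(65)=2012558, p(66)=2323520, p(67)=2679689, p(68)=3087735, p(69)=3554345, p(70)=4087968, p(71)=4697205, p(72)=5392783, p(73)=6185689, p(74)=7089500, p(75)=8118264, p(76)=9289091, p(77)=10619863, p(78)=12132164, p(79)=13848650, p(80)=15796476, p(81)=18004327, p(82)=20506255, p(83)=23338469, p(84)=26543660, p(85)=30167357, p(86)=34262962, p(87)=38887673, p(88)=44108109, p(89)=49995925, p(90)=56634173, p(91)=64112359, p(92)=72533807, p(93)=82010177, p(94)=92669720, p(95)=104651419, p(96)=118114304, p(97)=133230930, p(98)=150198136, p(99)=169229875, p(100)=190569292, p(101)=214481126, p(102)=241265379, p(103)=271248950, p(104)=304801365, p(105)=342325709, p(106)=384276336, p(107)=431149389, p(108)=483502844, p(109)=541946240, p(110)=607163746, p(111)=679903203, p(112)=761002156, p(113)=851376628, p(114)=952050665, p(115)=1064144451, p(116)=1188908248, p(117)=1327710076, p(118)=1482074143, p(119)=1653668665, p(120)=1844349560, p(121)=2056148051, p(122)=2291320912, p(123)=2552338241, p(124)=2841940500, p(125)=3163127352, p(126)=3519222692, p(127)=3913864295, p(128)=4351078600, p(129)=4835271870, p(130)=5371315400, p(131)=5964539504, p(132)=6620830889, p(133)=7346629512, p(134)=8149040695, p(135)=9035836076, p(136)=10015581680, p(137)=11097645016, p(138)=12292341831, p(139)=13610949895, p(140)=15065878135, p(141)=16670689208, p(142)=18440293320, p(143)=20390982757, p(144)=22540654445, p(145)=24908858009, p(146)=27517052599, p(147)=30388671978, p(148)=33549419497, p(149)=37027355200, p(150)=40853235313, p(151)=45060624582, p(152)=49686288421, p(153)=54770336324, p(154)=60356673280, p(155)=66493182097, p(156)=73232243759, p(157)=80630964769, p(158)=88751778802, p(159)=97662728555, p(160)=107438159466, p(161)=118159068427, p(162)=129913904637, p(163)=142798995930.
Final step: p(164) = p(163) + p(162) - p(159) - p(157) + p(152) + p(149) - p(142) - p(138) + p(129) + p(124) - p(113) - p(107) + p(94) + p(87) - p(72) - p(64) + p(47) + p(38) - p(19) - p(9)
= 142798995930 + 129913904637 - 97662728555 - 80630964769 + 49686288421 + 37027355200 - 18440293320 - 12292341831 + 4835271870 + 2841940500 - 851376628 - 431149389 + 92669720 + 38887673 - 5392783 - 1741630 + 124754 + 26015 - 490 - 30
= 156919475295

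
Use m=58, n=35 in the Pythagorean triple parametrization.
(2139, 4060, 4589)

Euclid's formula: a = m² - n², b = 2mn, c = m² + n²
m = 58, n = 35
a = 58² - 35² = 3364 - 1225 = 2139
b = 2 × 58 × 35 = 4060
c = 58² + 35² = 3364 + 1225 = 4589
Verification: 2139² + 4060² = 4575321 + 16483600 = 21058921 = 4589² ✓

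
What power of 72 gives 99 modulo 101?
11

Baby-step giant-step with step n = ⌈√101⌉ = 11.
Baby steps 72^j mod 101 (j:value) for j=0..10: 0:1, 1:72, 2:33, 3:53, 4:79, 5:32, 6:82, 7:46, 8:80, 9:3, 10:14.
Giant-step multiplier: 72^(-11) ≡ 72^(100-11) = 72^89 ≡ 50 (mod 101).
Giant steps γ_i = 99·50^i mod 101: γ_0=99, γ_1=1 (in table at j=0).
x = i·n + j = 1·11 + 0 = 11.
Check: 72^11 ≡ 99 (mod 101).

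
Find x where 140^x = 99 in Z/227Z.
178

Baby-step giant-step with step n = ⌈√227⌉ = 16.
Baby steps 140^j mod 227 (j:value) for j=0..15: 0:1, 1:140, 2:78, 3:24, 4:182, 5:56, 6:122, 7:55, 8:209, 9:204, 10:185, 11:22, 12:129, 13:127, 14:74, 15:145.
Giant-step multiplier: 140^(-16) ≡ 140^(226-16) = 140^210 ≡ 110 (mod 227).
Giant steps γ_i = 99·110^i mod 227: γ_0=99, γ_1=221, γ_2=21, γ_3=40, γ_4=87, γ_5=36, γ_6=101, γ_7=214, γ_8=159, γ_9=11, γ_10=75, γ_11=78 (in table at j=2).
x = i·n + j = 11·16 + 2 = 178.
Check: 140^178 ≡ 99 (mod 227).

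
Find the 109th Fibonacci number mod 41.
7

Matrix identity: Q^n = [[F_(n+1), F_n], [F_n, F_(n-1)]] with Q = [[1,1],[1,0]].
n = 109 = 1101101₂. Square-and-multiply, entries mod 41:
Q^1 = [[1,1],[1,0]]
Q^3 = (Q^1)²·Q = [[3,2],[2,1]]
Q^6 = (Q^3)² = [[13,8],[8,5]]
Q^13 = (Q^6)²·Q = [[8,28],[28,21]]
Q^27 = (Q^13)²·Q = [[20,28],[28,33]]
Q^54 = (Q^27)² = [[36,8],[8,28]]
Q^109 = (Q^54)²·Q = [[27,7],[7,20]]
F_109 mod 41 = Q^109[0][1] = 7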